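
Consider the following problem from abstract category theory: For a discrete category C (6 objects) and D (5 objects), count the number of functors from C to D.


A functor from a discrete category C to D is determined by
where each object maps. Each of the 6 objects of C can map
to any of the 5 objects of D independently.
Number of functors = 5^6 = 15625

15625


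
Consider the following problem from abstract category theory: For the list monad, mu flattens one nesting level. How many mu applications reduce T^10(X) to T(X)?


Each application of mu: T^2 -> T removes one layer of nesting.
Starting at depth 10 (i.e., T^10(X)), we need to reach T(X).
Number of mu applications = 10 - 1 = 9

9


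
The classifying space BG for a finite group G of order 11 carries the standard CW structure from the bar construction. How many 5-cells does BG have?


In the bar-construction CW model of BG, the n-cells are indexed by
n-tuples [g_1|...|g_n] of non-identity elements of G (degenerate
simplices with some g_i = e do not contribute cells), so there are
(|G| - 1)^n n-cells.
For dim = 5 with |G| = 11:
cells = (11 - 1)^5 = 10^5 = 100000

100000


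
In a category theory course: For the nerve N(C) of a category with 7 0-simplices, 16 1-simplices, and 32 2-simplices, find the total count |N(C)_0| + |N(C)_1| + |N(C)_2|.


The 2-skeleton of the nerve N(C) consists of simplices in dimensions 0, 1, 2:
  |N(C)_0| = 7 (objects)
  |N(C)_1| = 16 (morphisms)
  |N(C)_2| = 32 (composable pairs)
Total = 7 + 16 + 32 = 55

55


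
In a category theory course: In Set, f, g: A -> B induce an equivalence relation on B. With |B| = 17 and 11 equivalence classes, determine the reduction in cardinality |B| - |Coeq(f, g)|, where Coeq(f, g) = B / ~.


The coequalizer Coeq(f, g) = B / ~ has one element per equivalence class.
|B| = 17, |Coeq(f, g)| = 11.
|B| - |Coeq(f, g)| = 17 - 11 = 6.

6


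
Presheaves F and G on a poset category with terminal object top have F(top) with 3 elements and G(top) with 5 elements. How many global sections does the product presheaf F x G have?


Global sections of a presheaf on a poset with terminal top satisfy
Gamma(H) ~ H(top). Presheaves admit pointwise products, so
(F x G)(top) = F(top) x G(top) (Cartesian product).
|Gamma(F x G)| = |F(top)| * |G(top)| = 3 * 5 = 15.

15


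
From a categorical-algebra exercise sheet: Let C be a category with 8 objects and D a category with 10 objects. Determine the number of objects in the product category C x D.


The product category C x D has objects that are pairs (c, d).
Number of pairs = |Ob(C)| * |Ob(D)| = 8 * 10 = 80

80


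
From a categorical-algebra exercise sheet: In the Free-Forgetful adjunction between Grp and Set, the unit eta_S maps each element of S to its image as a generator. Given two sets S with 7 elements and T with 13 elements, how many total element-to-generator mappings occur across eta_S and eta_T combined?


The unit eta_X: X -> U(F(X)) of the Free-Forgetful adjunction
maps each element of X to a generator of F(X). For X = S + T (disjoint
union in Set), |S + T| = |S| + |T|.
Total mappings = 7 + 13 = 20.

20


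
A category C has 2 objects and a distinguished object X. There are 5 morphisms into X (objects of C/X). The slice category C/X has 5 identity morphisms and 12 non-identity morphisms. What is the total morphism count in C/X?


In the slice category C/X, objects are morphisms to X.
Identity morphisms: 5 (one per object of C/X).
Non-identity morphisms: 12.
Total = 5 + 12 = 17

17


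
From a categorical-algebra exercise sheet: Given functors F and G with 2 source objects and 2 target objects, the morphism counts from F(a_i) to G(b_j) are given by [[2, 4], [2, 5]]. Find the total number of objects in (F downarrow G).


Objects of (F downarrow G) are triples (a, b, h: F(a)->G(b)).
The count equals the sum of all entries in the hom-matrix.
sum(row 0) = 6
sum(row 1) = 7
Grand total = 13

13


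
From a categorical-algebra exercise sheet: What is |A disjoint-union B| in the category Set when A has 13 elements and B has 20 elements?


In Set, the coproduct A + B is the disjoint union.
|A + B| = |A| + |B| = 13 + 20 = 33

33


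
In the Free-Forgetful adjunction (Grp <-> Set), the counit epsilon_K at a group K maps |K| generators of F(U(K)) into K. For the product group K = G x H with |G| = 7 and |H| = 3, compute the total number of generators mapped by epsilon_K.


The counit epsilon_K: F(U(K)) -> K of the Free-Forgetful adjunction
maps |K| generators of F(U(K)) into K. For K = G x H (the product group),
|G x H| = |G| * |H|.
Total generators mapped = 7 * 3 = 21.

21


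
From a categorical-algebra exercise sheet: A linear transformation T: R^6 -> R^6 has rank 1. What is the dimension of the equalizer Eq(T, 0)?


The equalizer of f and the zero map is ker(f).
By the rank-nullity theorem: dim(ker(f)) = dim(domain) - rank(f).
dim(ker(f)) = 6 - 1 = 5

5


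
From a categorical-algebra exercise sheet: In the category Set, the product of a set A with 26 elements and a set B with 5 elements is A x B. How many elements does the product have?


In Set, the product A x B is the Cartesian product.
By the universal property, |A x B| = |A| * |B|.
|A x B| = 26 * 5 = 130

130


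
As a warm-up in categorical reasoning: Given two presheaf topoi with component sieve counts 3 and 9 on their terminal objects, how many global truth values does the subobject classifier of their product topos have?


In a product of presheaf topoi E_1 x E_2, the subobject classifier
is Omega = Omega_1 x Omega_2 (componentwise), so
|Omega(top)| = |Omega_1(top_1)| * |Omega_2(top_2)|.
= 3 * 9 = 27.

27


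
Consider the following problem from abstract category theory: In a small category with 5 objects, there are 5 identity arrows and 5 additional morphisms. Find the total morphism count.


Each object has an identity morphism, giving 5 identities.
Adding the 5 non-identity morphisms:
Total = 5 + 5 = 10

10


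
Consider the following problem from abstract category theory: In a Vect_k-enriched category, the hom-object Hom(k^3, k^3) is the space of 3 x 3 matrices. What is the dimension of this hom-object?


In Vect-enriched categories, Hom(k^n, k^m) is the space of m x n matrices.
dim(Hom(k^3, k^3)) = 3 * 3 = 9

9


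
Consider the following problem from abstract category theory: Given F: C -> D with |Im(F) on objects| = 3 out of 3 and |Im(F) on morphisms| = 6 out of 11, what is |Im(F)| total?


The image of F consists of distinct objects and distinct morphisms.
|Im(F)| on objects = 3
|Im(F)| on morphisms = 6
Total image cardinality = 3 + 6 = 9

9


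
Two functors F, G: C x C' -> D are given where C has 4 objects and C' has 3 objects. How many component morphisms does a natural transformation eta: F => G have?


A natural transformation eta: F => G assigns one component morphism per
object of the domain category.
The domain is the product category C x C', so
|Ob(C x C')| = |Ob(C)| * |Ob(C')| = 4 * 3 = 12.
Therefore eta has 12 component morphisms.

12


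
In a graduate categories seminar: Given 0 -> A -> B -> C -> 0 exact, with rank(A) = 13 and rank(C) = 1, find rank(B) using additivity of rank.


For a short exact sequence 0 -> A -> B -> C -> 0,
rank is additive: rank(B) = rank(A) + rank(C).
rank(B) = 13 + 1 = 14

14


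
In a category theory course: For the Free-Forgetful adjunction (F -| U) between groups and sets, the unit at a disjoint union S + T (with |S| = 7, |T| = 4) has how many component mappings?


The unit eta_X: X -> U(F(X)) of the Free-Forgetful adjunction
maps each element of X to a generator of F(X). For X = S + T (disjoint
union in Set), |S + T| = |S| + |T|.
Total mappings = 7 + 4 = 11.

11


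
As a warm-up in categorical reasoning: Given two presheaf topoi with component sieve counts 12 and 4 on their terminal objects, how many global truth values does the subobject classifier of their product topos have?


In a product of presheaf topoi E_1 x E_2, the subobject classifier
is Omega = Omega_1 x Omega_2 (componentwise), so
|Omega(top)| = |Omega_1(top_1)| * |Omega_2(top_2)|.
= 12 * 4 = 48.

48


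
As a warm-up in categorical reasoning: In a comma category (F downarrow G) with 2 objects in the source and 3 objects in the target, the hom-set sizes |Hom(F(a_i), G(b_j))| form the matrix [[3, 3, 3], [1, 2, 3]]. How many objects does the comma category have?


Objects of (F downarrow G) are triples (a, b, h: F(a)->G(b)).
The count equals the sum of all entries in the hom-matrix.
sum(row 0) = 9
sum(row 1) = 6
Grand total = 15

15


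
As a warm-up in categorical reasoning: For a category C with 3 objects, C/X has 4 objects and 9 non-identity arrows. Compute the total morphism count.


In the slice category C/X, objects are morphisms to X.
Identity morphisms: 4 (one per object of C/X).
Non-identity morphisms: 9.
Total = 4 + 9 = 13

13


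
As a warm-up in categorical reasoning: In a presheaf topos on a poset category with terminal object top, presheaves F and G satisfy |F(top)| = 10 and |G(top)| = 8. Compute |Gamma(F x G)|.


Global sections of a presheaf on a poset with terminal top satisfy
Gamma(H) ~ H(top). Presheaves admit pointwise products, so
(F x G)(top) = F(top) x G(top) (Cartesian product).
|Gamma(F x G)| = |F(top)| * |G(top)| = 10 * 8 = 80.

80


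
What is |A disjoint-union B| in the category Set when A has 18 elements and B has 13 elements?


In Set, the coproduct A + B is the disjoint union.
|A + B| = |A| + |B| = 18 + 13 = 31

31


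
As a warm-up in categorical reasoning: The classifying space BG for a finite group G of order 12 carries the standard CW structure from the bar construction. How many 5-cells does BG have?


In the bar-construction CW model of BG, the n-cells are indexed by
n-tuples [g_1|...|g_n] of non-identity elements of G (degenerate
simplices with some g_i = e do not contribute cells), so there are
(|G| - 1)^n n-cells.
For dim = 5 with |G| = 12:
cells = (12 - 1)^5 = 11^5 = 161051

161051


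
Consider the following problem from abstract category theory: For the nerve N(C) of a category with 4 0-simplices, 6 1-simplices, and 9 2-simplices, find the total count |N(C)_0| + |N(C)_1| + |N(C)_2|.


The 2-skeleton of the nerve N(C) consists of simplices in dimensions 0, 1, 2:
  |N(C)_0| = 4 (objects)
  |N(C)_1| = 6 (morphisms)
  |N(C)_2| = 9 (composable pairs)
Total = 4 + 6 + 9 = 19

19


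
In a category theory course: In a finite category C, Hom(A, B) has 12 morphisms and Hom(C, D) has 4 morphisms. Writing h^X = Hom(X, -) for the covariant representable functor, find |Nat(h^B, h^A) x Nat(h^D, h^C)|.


By the Yoneda lemma, Nat(h^B, h^A) is isomorphic to Hom(A, B),
so |Nat(h^B, h^A)| = |Hom(A, B)| and |Nat(h^D, h^C)| = |Hom(C, D)|.
|Hom(A, B)| = 12, |Hom(C, D)| = 4.
|Nat(h^B, h^A) x Nat(h^D, h^C)| = 12 * 4 = 48

48


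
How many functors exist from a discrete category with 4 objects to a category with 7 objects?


A functor from a discrete category C to D is determined by
where each object maps. Each of the 4 objects of C can map
to any of the 7 objects of D independently.
Number of functors = 7^4 = 2401

2401


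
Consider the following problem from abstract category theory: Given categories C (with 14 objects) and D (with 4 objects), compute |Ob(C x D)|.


The product category C x D has objects that are pairs (c, d).
Number of pairs = |Ob(C)| * |Ob(D)| = 14 * 4 = 56

56


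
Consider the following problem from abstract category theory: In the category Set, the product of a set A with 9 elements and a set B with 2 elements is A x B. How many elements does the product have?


In Set, the product A x B is the Cartesian product.
By the universal property, |A x B| = |A| * |B|.
|A x B| = 9 * 2 = 18

18


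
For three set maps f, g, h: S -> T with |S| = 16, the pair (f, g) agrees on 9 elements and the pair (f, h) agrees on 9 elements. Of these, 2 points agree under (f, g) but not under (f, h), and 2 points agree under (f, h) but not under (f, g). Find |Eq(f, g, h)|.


Eq(f, g, h) is the triple-agreement set: points in S where all three
maps take the same value. Using inclusion-exclusion on the pairwise data:
Pair (f, g) agrees on 9 points; pair (f, h) on 9 points.
Points agreeing under (f, g) but not (f, h) = 2; under (f, h) but not (f, g) = 2.
Triple-agreement = agreement-in-(f, g) minus points that agree under (f, g) but not (f, h):
|Eq(f, g, h)| = 9 - 2 = 7
(cross-check via (f, h): 9 - 2 = 7.)

7


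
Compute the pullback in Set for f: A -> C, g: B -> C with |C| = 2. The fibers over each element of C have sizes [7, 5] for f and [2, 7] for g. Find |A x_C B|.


The pullback A x_C B consists of pairs (a, b) with f(a) = g(b).
For each element c in C, the fiber product has |f^-1(c)| * |g^-1(c)| elements.
Summing over C: 7 * 2 + 5 * 7
= 14 + 35 = 49

49


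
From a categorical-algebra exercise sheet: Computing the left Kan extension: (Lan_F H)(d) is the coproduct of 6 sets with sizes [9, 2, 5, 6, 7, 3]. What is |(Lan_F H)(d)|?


Pointwise, the left Kan extension (Lan_F H)(d) is the colimit, indexed
by the comma category (F downarrow d), of H composed with the
projection (F downarrow d) -> C. Here that colimit is given
as a coproduct (disjoint union) of sets, so its cardinality is the
sum of the sizes of the summands.
Coproduct of sets with sizes: 9 + 2 + 5 + 6 + 7 + 3
= 32

32


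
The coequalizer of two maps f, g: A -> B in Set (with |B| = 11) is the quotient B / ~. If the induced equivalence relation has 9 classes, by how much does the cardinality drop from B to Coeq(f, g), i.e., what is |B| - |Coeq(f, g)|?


The coequalizer Coeq(f, g) = B / ~ has one element per equivalence class.
|B| = 11, |Coeq(f, g)| = 9.
|B| - |Coeq(f, g)| = 11 - 9 = 2.

2


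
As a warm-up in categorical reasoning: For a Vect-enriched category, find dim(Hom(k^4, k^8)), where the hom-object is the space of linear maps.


In Vect-enriched categories, Hom(k^n, k^m) is the space of m x n matrices.
dim(Hom(k^4, k^8)) = 8 * 4 = 32

32


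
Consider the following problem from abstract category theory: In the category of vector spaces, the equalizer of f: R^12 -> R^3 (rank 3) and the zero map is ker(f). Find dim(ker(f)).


The equalizer of f and the zero map is ker(f).
By the rank-nullity theorem: dim(ker(f)) = dim(domain) - rank(f).
dim(ker(f)) = 12 - 3 = 9

9


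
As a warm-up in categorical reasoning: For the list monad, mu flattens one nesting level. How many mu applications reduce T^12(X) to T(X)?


Each application of mu: T^2 -> T removes one layer of nesting.
Starting at depth 12 (i.e., T^12(X)), we need to reach T(X).
Number of mu applications = 12 - 1 = 11

11


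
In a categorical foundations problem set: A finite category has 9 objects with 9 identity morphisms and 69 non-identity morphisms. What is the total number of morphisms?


Each object has an identity morphism, giving 9 identities.
Adding the 69 non-identity morphisms:
Total = 9 + 69 = 78

78


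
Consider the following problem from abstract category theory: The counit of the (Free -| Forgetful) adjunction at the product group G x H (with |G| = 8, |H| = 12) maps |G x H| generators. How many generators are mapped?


The counit epsilon_K: F(U(K)) -> K of the Free-Forgetful adjunction
maps |K| generators of F(U(K)) into K. For K = G x H (the product group),
|G x H| = |G| * |H|.
Total generators mapped = 8 * 12 = 96.

96


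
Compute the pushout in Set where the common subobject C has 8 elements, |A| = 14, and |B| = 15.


The pushout A +_C B identifies the images of C in A and B.
|A +_C B| = |A| + |B| - |C| (for injections).
= 14 + 15 - 8 = 21

21


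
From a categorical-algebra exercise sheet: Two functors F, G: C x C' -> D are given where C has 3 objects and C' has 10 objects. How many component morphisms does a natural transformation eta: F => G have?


A natural transformation eta: F => G assigns one component morphism per
object of the domain category.
The domain is the product category C x C', so
|Ob(C x C')| = |Ob(C)| * |Ob(C')| = 3 * 10 = 30.
Therefore eta has 30 component morphisms.

30


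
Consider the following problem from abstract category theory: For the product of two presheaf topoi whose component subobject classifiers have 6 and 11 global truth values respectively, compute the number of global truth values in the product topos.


In a product of presheaf topoi E_1 x E_2, the subobject classifier
is Omega = Omega_1 x Omega_2 (componentwise), so
|Omega(top)| = |Omega_1(top_1)| * |Omega_2(top_2)|.
= 6 * 11 = 66.

66


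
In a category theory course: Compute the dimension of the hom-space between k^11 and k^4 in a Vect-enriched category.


In Vect-enriched categories, Hom(k^n, k^m) is the space of m x n matrices.
dim(Hom(k^11, k^4)) = 4 * 11 = 44

44


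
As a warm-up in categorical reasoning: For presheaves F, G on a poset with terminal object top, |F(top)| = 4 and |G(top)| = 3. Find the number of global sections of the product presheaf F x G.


Global sections of a presheaf on a poset with terminal top satisfy
Gamma(H) ~ H(top). Presheaves admit pointwise products, so
(F x G)(top) = F(top) x G(top) (Cartesian product).
|Gamma(F x G)| = |F(top)| * |G(top)| = 4 * 3 = 12.

12


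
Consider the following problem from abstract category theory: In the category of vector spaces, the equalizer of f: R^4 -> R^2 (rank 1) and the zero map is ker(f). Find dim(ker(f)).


The equalizer of f and the zero map is ker(f).
By the rank-nullity theorem: dim(ker(f)) = dim(domain) - rank(f).
dim(ker(f)) = 4 - 1 = 3

3


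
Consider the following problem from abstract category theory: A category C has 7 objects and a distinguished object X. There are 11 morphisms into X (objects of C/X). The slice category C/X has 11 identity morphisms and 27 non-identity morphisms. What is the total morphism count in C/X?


In the slice category C/X, objects are morphisms to X.
Identity morphisms: 11 (one per object of C/X).
Non-identity morphisms: 27.
Total = 11 + 27 = 38

38


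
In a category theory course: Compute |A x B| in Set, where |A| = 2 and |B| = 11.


In Set, the product A x B is the Cartesian product.
By the universal property, |A x B| = |A| * |B|.
|A x B| = 2 * 11 = 22

22


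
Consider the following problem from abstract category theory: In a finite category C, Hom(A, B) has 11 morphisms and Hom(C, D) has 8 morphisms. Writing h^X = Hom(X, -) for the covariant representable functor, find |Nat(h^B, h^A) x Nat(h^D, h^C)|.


By the Yoneda lemma, Nat(h^B, h^A) is isomorphic to Hom(A, B),
so |Nat(h^B, h^A)| = |Hom(A, B)| and |Nat(h^D, h^C)| = |Hom(C, D)|.
|Hom(A, B)| = 11, |Hom(C, D)| = 8.
|Nat(h^B, h^A) x Nat(h^D, h^C)| = 11 * 8 = 88

88


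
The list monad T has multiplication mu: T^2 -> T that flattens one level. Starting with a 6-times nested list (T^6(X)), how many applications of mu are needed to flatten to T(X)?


Each application of mu: T^2 -> T removes one layer of nesting.
Starting at depth 6 (i.e., T^6(X)), we need to reach T(X).
Number of mu applications = 6 - 1 = 5

5


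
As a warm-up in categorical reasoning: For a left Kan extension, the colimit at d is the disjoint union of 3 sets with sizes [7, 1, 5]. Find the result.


Pointwise, the left Kan extension (Lan_F H)(d) is the colimit, indexed
by the comma category (F downarrow d), of H composed with the
projection (F downarrow d) -> C. Here that colimit is given
as a coproduct (disjoint union) of sets, so its cardinality is the
sum of the sizes of the summands.
Coproduct of sets with sizes: 7 + 1 + 5
= 13

13


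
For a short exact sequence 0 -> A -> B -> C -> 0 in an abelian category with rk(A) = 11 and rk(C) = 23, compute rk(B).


For a short exact sequence 0 -> A -> B -> C -> 0,
rank is additive: rank(B) = rank(A) + rank(C).
rank(B) = 11 + 23 = 34

34


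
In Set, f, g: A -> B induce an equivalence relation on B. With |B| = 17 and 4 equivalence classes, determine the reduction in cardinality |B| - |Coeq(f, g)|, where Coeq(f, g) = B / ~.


The coequalizer Coeq(f, g) = B / ~ has one element per equivalence class.
|B| = 17, |Coeq(f, g)| = 4.
|B| - |Coeq(f, g)| = 17 - 4 = 13.

13


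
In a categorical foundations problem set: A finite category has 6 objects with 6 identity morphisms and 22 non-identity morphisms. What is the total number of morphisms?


Each object has an identity morphism, giving 6 identities.
Adding the 22 non-identity morphisms:
Total = 6 + 22 = 28

28


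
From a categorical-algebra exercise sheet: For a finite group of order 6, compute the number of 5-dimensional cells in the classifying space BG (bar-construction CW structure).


In the bar-construction CW model of BG, the n-cells are indexed by
n-tuples [g_1|...|g_n] of non-identity elements of G (degenerate
simplices with some g_i = e do not contribute cells), so there are
(|G| - 1)^n n-cells.
For dim = 5 with |G| = 6:
cells = (6 - 1)^5 = 5^5 = 3125

3125


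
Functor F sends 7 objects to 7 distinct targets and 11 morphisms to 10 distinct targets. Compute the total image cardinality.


The image of F consists of distinct objects and distinct morphisms.
|Im(F)| on objects = 7
|Im(F)| on morphisms = 10
Total image cardinality = 7 + 10 = 17

17


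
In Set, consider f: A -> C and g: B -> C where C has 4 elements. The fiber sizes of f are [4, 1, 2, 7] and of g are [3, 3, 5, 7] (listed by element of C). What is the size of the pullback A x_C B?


The pullback A x_C B consists of pairs (a, b) with f(a) = g(b).
For each element c in C, the fiber product has |f^-1(c)| * |g^-1(c)| elements.
Summing over C: 4 * 3 + 1 * 3 + 2 * 5 + 7 * 7
= 12 + 3 + 10 + 49 = 74

74


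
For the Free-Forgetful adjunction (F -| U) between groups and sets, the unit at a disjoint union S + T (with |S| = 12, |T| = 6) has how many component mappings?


The unit eta_X: X -> U(F(X)) of the Free-Forgetful adjunction
maps each element of X to a generator of F(X). For X = S + T (disjoint
union in Set), |S + T| = |S| + |T|.
Total mappings = 12 + 6 = 18.

18


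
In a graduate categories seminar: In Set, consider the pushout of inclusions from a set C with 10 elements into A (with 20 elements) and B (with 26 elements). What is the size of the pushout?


The pushout A +_C B identifies the images of C in A and B.
|A +_C B| = |A| + |B| - |C| (for injections).
= 20 + 26 - 10 = 36

36


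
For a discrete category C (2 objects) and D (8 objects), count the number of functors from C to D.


A functor from a discrete category C to D is determined by
where each object maps. Each of the 2 objects of C can map
to any of the 8 objects of D independently.
Number of functors = 8^2 = 64

64


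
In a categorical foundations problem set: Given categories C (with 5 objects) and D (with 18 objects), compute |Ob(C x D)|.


The product category C x D has objects that are pairs (c, d).
Number of pairs = |Ob(C)| * |Ob(D)| = 5 * 18 = 90

90


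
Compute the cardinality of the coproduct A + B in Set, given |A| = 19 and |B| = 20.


In Set, the coproduct A + B is the disjoint union.
|A + B| = |A| + |B| = 19 + 20 = 39

39


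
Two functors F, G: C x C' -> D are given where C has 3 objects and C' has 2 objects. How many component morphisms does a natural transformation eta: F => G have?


A natural transformation eta: F => G assigns one component morphism per
object of the domain category.
The domain is the product category C x C', so
|Ob(C x C')| = |Ob(C)| * |Ob(C')| = 3 * 2 = 6.
Therefore eta has 6 component morphisms.

6


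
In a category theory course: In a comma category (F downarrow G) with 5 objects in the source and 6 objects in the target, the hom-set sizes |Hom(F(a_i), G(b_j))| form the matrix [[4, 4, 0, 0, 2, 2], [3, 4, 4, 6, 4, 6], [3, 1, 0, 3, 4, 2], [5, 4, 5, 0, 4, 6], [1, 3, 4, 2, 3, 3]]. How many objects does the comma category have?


Objects of (F downarrow G) are triples (a, b, h: F(a)->G(b)).
The count equals the sum of all entries in the hom-matrix.
sum(row 0) = 12
sum(row 1) = 27
sum(row 2) = 13
sum(row 3) = 24
sum(row 4) = 16
Grand total = 92

92


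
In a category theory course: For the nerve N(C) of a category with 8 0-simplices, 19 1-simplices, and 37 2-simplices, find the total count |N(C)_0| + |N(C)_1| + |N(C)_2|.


The 2-skeleton of the nerve N(C) consists of simplices in dimensions 0, 1, 2:
  |N(C)_0| = 8 (objects)
  |N(C)_1| = 19 (morphisms)
  |N(C)_2| = 37 (composable pairs)
Total = 8 + 19 + 37 = 64

64


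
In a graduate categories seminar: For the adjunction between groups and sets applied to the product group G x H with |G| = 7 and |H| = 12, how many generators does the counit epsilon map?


The counit epsilon_K: F(U(K)) -> K of the Free-Forgetful adjunction
maps |K| generators of F(U(K)) into K. For K = G x H (the product group),
|G x H| = |G| * |H|.
Total generators mapped = 7 * 12 = 84.

84


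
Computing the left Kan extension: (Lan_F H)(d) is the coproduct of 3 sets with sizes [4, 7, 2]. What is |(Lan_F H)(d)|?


Pointwise, the left Kan extension (Lan_F H)(d) is the colimit, indexed
by the comma category (F downarrow d), of H composed with the
projection (F downarrow d) -> C. Here that colimit is given
as a coproduct (disjoint union) of sets, so its cardinality is the
sum of the sizes of the summands.
Coproduct of sets with sizes: 4 + 7 + 2
= 13

13


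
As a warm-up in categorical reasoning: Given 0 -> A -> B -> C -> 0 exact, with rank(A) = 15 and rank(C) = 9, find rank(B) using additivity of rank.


For a short exact sequence 0 -> A -> B -> C -> 0,
rank is additive: rank(B) = rank(A) + rank(C).
rank(B) = 15 + 9 = 24

24


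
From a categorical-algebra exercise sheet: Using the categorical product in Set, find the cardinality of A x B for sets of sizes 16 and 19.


In Set, the product A x B is the Cartesian product.
By the universal property, |A x B| = |A| * |B|.
|A x B| = 16 * 19 = 304

304


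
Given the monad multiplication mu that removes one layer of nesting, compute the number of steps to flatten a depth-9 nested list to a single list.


Each application of mu: T^2 -> T removes one layer of nesting.
Starting at depth 9 (i.e., T^9(X)), we need to reach T(X).
Number of mu applications = 9 - 1 = 8

8


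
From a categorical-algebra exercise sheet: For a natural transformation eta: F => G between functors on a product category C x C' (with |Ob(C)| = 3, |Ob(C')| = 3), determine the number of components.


A natural transformation eta: F => G assigns one component morphism per
object of the domain category.
The domain is the product category C x C', so
|Ob(C x C')| = |Ob(C)| * |Ob(C')| = 3 * 3 = 9.
Therefore eta has 9 component morphisms.

9


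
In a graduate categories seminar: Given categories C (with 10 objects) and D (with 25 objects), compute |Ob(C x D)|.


The product category C x D has objects that are pairs (c, d).
Number of pairs = |Ob(C)| * |Ob(D)| = 10 * 25 = 250

250


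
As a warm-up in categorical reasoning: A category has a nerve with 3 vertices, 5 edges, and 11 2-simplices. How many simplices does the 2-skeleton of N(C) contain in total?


The 2-skeleton of the nerve N(C) consists of simplices in dimensions 0, 1, 2:
  |N(C)_0| = 3 (objects)
  |N(C)_1| = 5 (morphisms)
  |N(C)_2| = 11 (composable pairs)
Total = 3 + 5 + 11 = 19

19


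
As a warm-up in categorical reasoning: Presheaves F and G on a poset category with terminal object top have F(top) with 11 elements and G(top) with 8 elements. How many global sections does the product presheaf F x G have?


Global sections of a presheaf on a poset with terminal top satisfy
Gamma(H) ~ H(top). Presheaves admit pointwise products, so
(F x G)(top) = F(top) x G(top) (Cartesian product).
|Gamma(F x G)| = |F(top)| * |G(top)| = 11 * 8 = 88.

88


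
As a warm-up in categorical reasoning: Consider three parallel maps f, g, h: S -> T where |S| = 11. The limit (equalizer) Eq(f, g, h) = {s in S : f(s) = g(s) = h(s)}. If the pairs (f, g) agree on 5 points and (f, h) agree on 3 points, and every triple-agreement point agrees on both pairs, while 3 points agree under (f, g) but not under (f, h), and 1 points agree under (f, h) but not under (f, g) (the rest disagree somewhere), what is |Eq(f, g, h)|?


Eq(f, g, h) is the triple-agreement set: points in S where all three
maps take the same value. Using inclusion-exclusion on the pairwise data:
Pair (f, g) agrees on 5 points; pair (f, h) on 3 points.
Points agreeing under (f, g) but not (f, h) = 3; under (f, h) but not (f, g) = 1.
Triple-agreement = agreement-in-(f, g) minus points that agree under (f, g) but not (f, h):
|Eq(f, g, h)| = 5 - 3 = 2
(cross-check via (f, h): 3 - 1 = 2.)

2


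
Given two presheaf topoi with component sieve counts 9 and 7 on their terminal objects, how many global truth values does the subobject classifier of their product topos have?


In a product of presheaf topoi E_1 x E_2, the subobject classifier
is Omega = Omega_1 x Omega_2 (componentwise), so
|Omega(top)| = |Omega_1(top_1)| * |Omega_2(top_2)|.
= 9 * 7 = 63.

63


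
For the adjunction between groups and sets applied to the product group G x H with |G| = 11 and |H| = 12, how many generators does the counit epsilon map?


The counit epsilon_K: F(U(K)) -> K of the Free-Forgetful adjunction
maps |K| generators of F(U(K)) into K. For K = G x H (the product group),
|G x H| = |G| * |H|.
Total generators mapped = 11 * 12 = 132.

132


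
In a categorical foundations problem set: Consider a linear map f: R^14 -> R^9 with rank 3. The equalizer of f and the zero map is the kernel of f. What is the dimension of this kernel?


The equalizer of f and the zero map is ker(f).
By the rank-nullity theorem: dim(ker(f)) = dim(domain) - rank(f).
dim(ker(f)) = 14 - 3 = 11

11


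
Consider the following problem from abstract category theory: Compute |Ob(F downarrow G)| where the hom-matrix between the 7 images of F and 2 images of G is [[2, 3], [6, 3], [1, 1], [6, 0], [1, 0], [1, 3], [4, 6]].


Objects of (F downarrow G) are triples (a, b, h: F(a)->G(b)).
The count equals the sum of all entries in the hom-matrix.
sum(row 0) = 5
sum(row 1) = 9
sum(row 2) = 2
sum(row 3) = 6
sum(row 4) = 1
sum(row 5) = 4
sum(row 6) = 10
Grand total = 37

37


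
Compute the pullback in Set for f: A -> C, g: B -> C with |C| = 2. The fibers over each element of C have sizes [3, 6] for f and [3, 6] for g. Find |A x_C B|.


The pullback A x_C B consists of pairs (a, b) with f(a) = g(b).
For each element c in C, the fiber product has |f^-1(c)| * |g^-1(c)| elements.
Summing over C: 3 * 3 + 6 * 6
= 9 + 36 = 45

45


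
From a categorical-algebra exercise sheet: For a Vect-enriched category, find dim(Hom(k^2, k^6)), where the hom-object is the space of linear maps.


In Vect-enriched categories, Hom(k^n, k^m) is the space of m x n matrices.
dim(Hom(k^2, k^6)) = 6 * 2 = 12

12


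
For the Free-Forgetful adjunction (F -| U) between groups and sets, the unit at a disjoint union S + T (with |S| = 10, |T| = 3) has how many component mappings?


The unit eta_X: X -> U(F(X)) of the Free-Forgetful adjunction
maps each element of X to a generator of F(X). For X = S + T (disjoint
union in Set), |S + T| = |S| + |T|.
Total mappings = 10 + 3 = 13.

13


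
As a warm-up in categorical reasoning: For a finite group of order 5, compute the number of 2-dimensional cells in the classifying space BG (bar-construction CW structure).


In the bar-construction CW model of BG, the n-cells are indexed by
n-tuples [g_1|...|g_n] of non-identity elements of G (degenerate
simplices with some g_i = e do not contribute cells), so there are
(|G| - 1)^n n-cells.
For dim = 2 with |G| = 5:
cells = (5 - 1)^2 = 4^2 = 16

16


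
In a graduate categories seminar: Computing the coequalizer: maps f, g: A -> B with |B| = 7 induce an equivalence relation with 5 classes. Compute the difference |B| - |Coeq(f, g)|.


The coequalizer Coeq(f, g) = B / ~ has one element per equivalence class.
|B| = 7, |Coeq(f, g)| = 5.
|B| - |Coeq(f, g)| = 7 - 5 = 2.

2


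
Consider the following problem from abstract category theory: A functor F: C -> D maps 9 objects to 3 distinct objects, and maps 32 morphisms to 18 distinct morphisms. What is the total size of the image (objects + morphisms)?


The image of F consists of distinct objects and distinct morphisms.
|Im(F)| on objects = 3
|Im(F)| on morphisms = 18
Total image cardinality = 3 + 18 = 21

21


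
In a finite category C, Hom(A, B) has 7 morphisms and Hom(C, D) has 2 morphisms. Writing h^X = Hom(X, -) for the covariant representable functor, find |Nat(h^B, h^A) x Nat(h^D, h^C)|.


By the Yoneda lemma, Nat(h^B, h^A) is isomorphic to Hom(A, B),
so |Nat(h^B, h^A)| = |Hom(A, B)| and |Nat(h^D, h^C)| = |Hom(C, D)|.
|Hom(A, B)| = 7, |Hom(C, D)| = 2.
|Nat(h^B, h^A) x Nat(h^D, h^C)| = 7 * 2 = 14

14


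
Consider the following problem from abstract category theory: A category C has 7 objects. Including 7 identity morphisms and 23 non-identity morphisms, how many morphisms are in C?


Each object has an identity morphism, giving 7 identities.
Adding the 23 non-identity morphisms:
Total = 7 + 23 = 30

30


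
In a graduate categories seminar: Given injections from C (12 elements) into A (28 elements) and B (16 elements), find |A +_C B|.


The pushout A +_C B identifies the images of C in A and B.
|A +_C B| = |A| + |B| - |C| (for injections).
= 28 + 16 - 12 = 32

32


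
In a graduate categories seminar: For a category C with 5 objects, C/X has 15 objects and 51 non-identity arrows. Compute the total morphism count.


In the slice category C/X, objects are morphisms to X.
Identity morphisms: 15 (one per object of C/X).
Non-identity morphisms: 51.
Total = 15 + 51 = 66

66


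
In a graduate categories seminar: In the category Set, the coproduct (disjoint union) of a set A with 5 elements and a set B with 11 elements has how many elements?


In Set, the coproduct A + B is the disjoint union.
|A + B| = |A| + |B| = 5 + 11 = 16

16


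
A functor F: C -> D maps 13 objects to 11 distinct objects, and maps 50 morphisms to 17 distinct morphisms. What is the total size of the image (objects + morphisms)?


The image of F consists of distinct objects and distinct morphisms.
|Im(F)| on objects = 11
|Im(F)| on morphisms = 17
Total image cardinality = 11 + 17 = 28

28


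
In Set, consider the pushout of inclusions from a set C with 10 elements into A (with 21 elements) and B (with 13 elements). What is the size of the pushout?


The pushout A +_C B identifies the images of C in A and B.
|A +_C B| = |A| + |B| - |C| (for injections).
= 21 + 13 - 10 = 24

24


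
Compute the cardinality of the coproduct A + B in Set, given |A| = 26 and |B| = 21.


In Set, the coproduct A + B is the disjoint union.
|A + B| = |A| + |B| = 26 + 21 = 47

47


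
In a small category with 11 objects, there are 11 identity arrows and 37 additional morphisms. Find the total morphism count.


Each object has an identity morphism, giving 11 identities.
Adding the 37 non-identity morphisms:
Total = 11 + 37 = 48

48


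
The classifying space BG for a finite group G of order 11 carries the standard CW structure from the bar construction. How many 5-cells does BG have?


In the bar-construction CW model of BG, the n-cells are indexed by
n-tuples [g_1|...|g_n] of non-identity elements of G (degenerate
simplices with some g_i = e do not contribute cells), so there are
(|G| - 1)^n n-cells.
For dim = 5 with |G| = 11:
cells = (11 - 1)^5 = 10^5 = 100000

100000


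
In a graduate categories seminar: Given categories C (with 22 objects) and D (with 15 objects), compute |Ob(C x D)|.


The product category C x D has objects that are pairs (c, d).
Number of pairs = |Ob(C)| * |Ob(D)| = 22 * 15 = 330

330


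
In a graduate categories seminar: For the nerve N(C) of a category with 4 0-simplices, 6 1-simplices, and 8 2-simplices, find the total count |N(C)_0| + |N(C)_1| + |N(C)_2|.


The 2-skeleton of the nerve N(C) consists of simplices in dimensions 0, 1, 2:
  |N(C)_0| = 4 (objects)
  |N(C)_1| = 6 (morphisms)
  |N(C)_2| = 8 (composable pairs)
Total = 4 + 6 + 8 = 18

18


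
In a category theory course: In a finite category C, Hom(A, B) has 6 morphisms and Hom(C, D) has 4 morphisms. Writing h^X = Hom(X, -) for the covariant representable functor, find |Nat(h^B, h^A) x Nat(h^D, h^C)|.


By the Yoneda lemma, Nat(h^B, h^A) is isomorphic to Hom(A, B),
so |Nat(h^B, h^A)| = |Hom(A, B)| and |Nat(h^D, h^C)| = |Hom(C, D)|.
|Hom(A, B)| = 6, |Hom(C, D)| = 4.
|Nat(h^B, h^A) x Nat(h^D, h^C)| = 6 * 4 = 24

24


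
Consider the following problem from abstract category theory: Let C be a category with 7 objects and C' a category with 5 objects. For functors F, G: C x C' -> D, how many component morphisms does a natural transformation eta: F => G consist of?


A natural transformation eta: F => G assigns one component morphism per
object of the domain category.
The domain is the product category C x C', so
|Ob(C x C')| = |Ob(C)| * |Ob(C')| = 7 * 5 = 35.
Therefore eta has 35 component morphisms.

35


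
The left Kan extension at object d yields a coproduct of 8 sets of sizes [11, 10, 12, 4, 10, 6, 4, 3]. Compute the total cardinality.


Pointwise, the left Kan extension (Lan_F H)(d) is the colimit, indexed
by the comma category (F downarrow d), of H composed with the
projection (F downarrow d) -> C. Here that colimit is given
as a coproduct (disjoint union) of sets, so its cardinality is the
sum of the sizes of the summands.
Coproduct of sets with sizes: 11 + 10 + 12 + 4 + 10 + 6 + 4 + 3
= 60

60


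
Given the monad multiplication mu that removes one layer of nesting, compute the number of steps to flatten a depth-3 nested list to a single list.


Each application of mu: T^2 -> T removes one layer of nesting.
Starting at depth 3 (i.e., T^3(X)), we need to reach T(X).
Number of mu applications = 3 - 1 = 2

2


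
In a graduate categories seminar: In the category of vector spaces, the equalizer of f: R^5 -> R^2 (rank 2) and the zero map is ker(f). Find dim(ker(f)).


The equalizer of f and the zero map is ker(f).
By the rank-nullity theorem: dim(ker(f)) = dim(domain) - rank(f).
dim(ker(f)) = 5 - 2 = 3

3


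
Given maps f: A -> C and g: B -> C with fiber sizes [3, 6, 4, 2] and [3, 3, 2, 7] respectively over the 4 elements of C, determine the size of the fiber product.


The pullback A x_C B consists of pairs (a, b) with f(a) = g(b).
For each element c in C, the fiber product has |f^-1(c)| * |g^-1(c)| elements.
Summing over C: 3 * 3 + 6 * 3 + 4 * 2 + 2 * 7
= 9 + 18 + 8 + 14 = 49

49


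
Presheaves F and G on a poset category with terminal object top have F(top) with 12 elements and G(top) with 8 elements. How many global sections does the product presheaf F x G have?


Global sections of a presheaf on a poset with terminal top satisfy
Gamma(H) ~ H(top). Presheaves admit pointwise products, so
(F x G)(top) = F(top) x G(top) (Cartesian product).
|Gamma(F x G)| = |F(top)| * |G(top)| = 12 * 8 = 96.

96


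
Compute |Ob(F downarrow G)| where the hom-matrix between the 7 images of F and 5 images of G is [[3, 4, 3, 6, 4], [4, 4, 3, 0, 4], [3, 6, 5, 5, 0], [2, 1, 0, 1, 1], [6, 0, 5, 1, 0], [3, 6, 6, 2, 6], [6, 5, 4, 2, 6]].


Objects of (F downarrow G) are triples (a, b, h: F(a)->G(b)).
The count equals the sum of all entries in the hom-matrix.
sum(row 0) = 20
sum(row 1) = 15
sum(row 2) = 19
sum(row 3) = 5
sum(row 4) = 12
sum(row 5) = 23
sum(row 6) = 23
Grand total = 117

117


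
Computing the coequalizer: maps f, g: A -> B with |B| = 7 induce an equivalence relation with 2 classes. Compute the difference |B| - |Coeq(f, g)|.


The coequalizer Coeq(f, g) = B / ~ has one element per equivalence class.
|B| = 7, |Coeq(f, g)| = 2.
|B| - |Coeq(f, g)| = 7 - 2 = 5.

5


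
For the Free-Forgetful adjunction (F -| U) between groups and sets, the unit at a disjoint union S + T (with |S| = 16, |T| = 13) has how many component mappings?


The unit eta_X: X -> U(F(X)) of the Free-Forgetful adjunction
maps each element of X to a generator of F(X). For X = S + T (disjoint
union in Set), |S + T| = |S| + |T|.
Total mappings = 16 + 13 = 29.

29
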